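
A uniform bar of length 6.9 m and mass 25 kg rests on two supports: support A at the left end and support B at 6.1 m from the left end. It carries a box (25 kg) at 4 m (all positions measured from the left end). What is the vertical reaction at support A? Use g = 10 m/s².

Sum moments about support B (its reaction then has zero moment arm).
Beam weight: 25 × 10 = 250 N down at 3.45 m → arm 2.65 m, τ = 250 × 2.65 = 662.5 N·m counterclockwise.
Box: 25 × 10 = 250 N down at 4 m → arm 2.1 m, τ = 250 × 2.1 = 525 N·m counterclockwise.
Net load moment about support B = 1188 N·m counterclockwise.
Reaction R at support A is upward at 0 m, arm 6.1 m → moment R × 6.1 clockwise.
Στ = 0 ⇒ R × 6.1 = 1188 ⇒ R = 195 N.

R_A ≈ 195 N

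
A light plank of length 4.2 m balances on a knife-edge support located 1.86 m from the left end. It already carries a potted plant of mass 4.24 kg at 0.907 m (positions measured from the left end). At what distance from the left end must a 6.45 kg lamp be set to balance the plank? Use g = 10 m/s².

About the knife-edge support (at 1.86 m from the left end):
Potted plant: 4.24 × 10 = 42.4 N down at 0.907 m → arm 0.953 m, τ = 42.4 × 0.953 = 40.41 N·m counterclockwise.
Net moment of existing loads = 40.41 N·m counterclockwise.
The lamp weighs 6.45 × 10 = 64.5 N and must supply an equal clockwise moment, so its lever arm about the knife-edge support is 40.41 / 64.5 = 0.627 m.
That puts it at 1.86 + 0.627 = 2.49 m from the left end.

x ≈ 2.49 m from the left end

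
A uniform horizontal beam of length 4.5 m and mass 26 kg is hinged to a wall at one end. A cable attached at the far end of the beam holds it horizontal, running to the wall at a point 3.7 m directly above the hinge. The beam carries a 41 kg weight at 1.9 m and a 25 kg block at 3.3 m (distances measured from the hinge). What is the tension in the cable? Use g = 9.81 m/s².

Take moments about the hinge.
Beam weight: 26 × 9.81 = 255.1 N down at 2.25 m → arm 2.25 m, τ = 255.1 × 2.25 = 574 N·m clockwise.
Weight: 41 × 9.81 = 402.2 N down at 1.9 m → arm 1.9 m, τ = 402.2 × 1.9 = 764.2 N·m clockwise.
Block: 25 × 9.81 = 245.2 N down at 3.3 m → arm 3.3 m, τ = 245.2 × 3.3 = 809.2 N·m clockwise.
Total clockwise load moment = 2147 N·m.
The cable tension T acts at 4.5 m; only its component perpendicular to the beam, T sinθ, produces torque. sinθ = h/√(h²+d²) = 3.7/√(3.7²+4.5²) = 0.6351.
For rotational equilibrium, T × 4.5 × 0.6351 = 2147, so T = 2147 / 2.858 = 751 N.

T ≈ 751 N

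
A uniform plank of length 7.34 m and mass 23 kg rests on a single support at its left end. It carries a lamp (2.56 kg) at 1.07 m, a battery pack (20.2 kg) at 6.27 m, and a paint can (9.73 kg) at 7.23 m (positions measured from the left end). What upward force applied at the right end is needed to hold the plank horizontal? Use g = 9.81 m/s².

F ≈ 380 N

Take moments about the left end.
Beam weight: 23 × 9.81 = 225.6 N down at 3.67 m → arm 3.67 m, τ = 225.6 × 3.67 = 828 N·m clockwise.
Lamp: 2.56 × 9.81 = 25.11 N down at 1.07 m → arm 1.07 m, τ = 25.11 × 1.07 = 26.87 N·m clockwise.
Battery pack: 20.2 × 9.81 = 198.2 N down at 6.27 m → arm 6.27 m, τ = 198.2 × 6.27 = 1243 N·m clockwise.
Paint can: 9.73 × 9.81 = 95.45 N down at 7.23 m → arm 7.23 m, τ = 95.45 × 7.23 = 690.1 N·m clockwise.
Net moment of the loads = 2788 N·m clockwise.
The upward force F acts at the right end, arm 7.34 m, giving F × 7.34 counterclockwise.
Setting net torque to zero: F × 7.34 = 2788 → F = 2788 / 7.34 = 380 N.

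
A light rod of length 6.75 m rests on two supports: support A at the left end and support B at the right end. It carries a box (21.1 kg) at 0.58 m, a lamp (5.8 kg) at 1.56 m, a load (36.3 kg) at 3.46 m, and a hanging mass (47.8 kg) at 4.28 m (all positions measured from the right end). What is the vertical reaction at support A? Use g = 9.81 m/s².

R_A ≈ 511 N

Choose support B as the axis so its reaction then has zero moment arm.
Box: 21.1 × 9.81 = 207 N down at 0.58 m → arm 0.58 m, τ = 207 × 0.58 = 120.1 N·m counterclockwise.
Lamp: 5.8 × 9.81 = 56.9 N down at 1.56 m → arm 1.56 m, τ = 56.9 × 1.56 = 88.76 N·m counterclockwise.
Load: 36.3 × 9.81 = 356.1 N down at 3.46 m → arm 3.46 m, τ = 356.1 × 3.46 = 1232 N·m counterclockwise.
Hanging mass: 47.8 × 9.81 = 468.9 N down at 4.28 m → arm 4.28 m, τ = 468.9 × 4.28 = 2007 N·m counterclockwise.
Net load moment about support B = 3448 N·m counterclockwise.
Reaction R at support A is upward at 6.75 m, arm 6.75 m → moment R × 6.75 clockwise.
Balancing moments: R × 6.75 = 3448, giving R = 511 N.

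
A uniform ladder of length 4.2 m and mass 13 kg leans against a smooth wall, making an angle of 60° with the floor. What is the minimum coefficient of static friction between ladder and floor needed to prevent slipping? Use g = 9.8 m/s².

Taking torques about the foot of the ladder:
Ladder weight 13×9.8 = 127.4 N acts at 2.1 m along the ladder; its horizontal arm is 2.1·cos60° = 1.05 m → τ = 133.8 N·m clockwise.
Wall normal N acts horizontally at the top; its moment arm is the height L sinθ = 4.2·sin60° = 3.637 m, counterclockwise.
Setting net torque to zero: N × 3.637 = 133.8 → N = 36.79 N.
ΣFx = 0 ⇒ f = N_wall = 36.79 N. ΣFy = 0 ⇒ N_floor = 127.4 N.
μ_min = f / N_floor = 36.79 / 127.4 = 0.289.

μ_min ≈ 0.289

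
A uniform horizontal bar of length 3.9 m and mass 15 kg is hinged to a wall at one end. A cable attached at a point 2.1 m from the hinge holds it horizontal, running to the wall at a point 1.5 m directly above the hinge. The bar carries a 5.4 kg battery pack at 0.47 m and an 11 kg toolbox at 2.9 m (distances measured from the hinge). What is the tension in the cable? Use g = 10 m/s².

Sum moments about the hinge (the unknown hinge reaction has zero arm there).
Beam weight: 15 × 10 = 150 N down at 1.95 m → arm 1.95 m, τ = 150 × 1.95 = 292.5 N·m clockwise.
Battery pack: 5.4 × 10 = 54 N down at 0.47 m → arm 0.47 m, τ = 54 × 0.47 = 25.38 N·m clockwise.
Toolbox: 11 × 10 = 110 N down at 2.9 m → arm 2.9 m, τ = 110 × 2.9 = 319 N·m clockwise.
Total clockwise load moment = 636.9 N·m.
The cable tension T acts at 2.1 m; only its component perpendicular to the bar, T sinθ, produces torque. sinθ = h/√(h²+d²) = 1.5/√(1.5²+2.1²) = 0.5812.
For rotational equilibrium, T × 2.1 × 0.5812 = 636.9, so T = 636.9 / 1.221 = 522 N.

T ≈ 522 N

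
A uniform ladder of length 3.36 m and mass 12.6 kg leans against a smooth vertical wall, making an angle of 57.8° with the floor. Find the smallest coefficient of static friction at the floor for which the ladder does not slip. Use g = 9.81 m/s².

μ_min ≈ 0.315

Taking torques about the foot of the ladder:
Ladder weight 12.6×9.81 = 123.6 N acts at 1.68 m along the ladder; its horizontal arm is 1.68·cos57.8° = 0.8952 m → τ = 110.6 N·m clockwise.
Wall normal N acts horizontally at the top; its moment arm is the height L sinθ = 3.36·sin57.8° = 2.843 m, counterclockwise.
Setting net torque to zero: N × 2.843 = 110.6 → N = 38.9 N.
ΣFx = 0 ⇒ f = N_wall = 38.9 N. ΣFy = 0 ⇒ N_floor = 123.6 N.
μ_min = f / N_floor = 38.9 / 123.6 = 0.315.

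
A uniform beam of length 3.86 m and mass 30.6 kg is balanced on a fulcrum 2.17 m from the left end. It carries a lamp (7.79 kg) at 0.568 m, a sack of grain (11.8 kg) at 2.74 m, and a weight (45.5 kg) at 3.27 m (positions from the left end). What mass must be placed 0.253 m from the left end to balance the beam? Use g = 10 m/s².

Take moments about the fulcrum (at 2.17 m from the left end).
Beam weight: 30.6 × 10 = 306 N down at 1.93 m → arm 0.24 m, τ = 306 × 0.24 = 73.44 N·m counterclockwise.
Lamp: 7.79 × 10 = 77.9 N down at 0.568 m → arm 1.602 m, τ = 77.9 × 1.602 = 124.8 N·m counterclockwise.
Sack of grain: 11.8 × 10 = 118 N down at 2.74 m → arm 0.57 m, τ = 118 × 0.57 = 67.26 N·m clockwise.
Weight: 45.5 × 10 = 455 N down at 3.27 m → arm 1.1 m, τ = 455 × 1.1 = 500.5 N·m clockwise.
Net moment of known loads = 369.5 N·m clockwise.
An unknown mass m at 0.253 m has arm 1.917 m; its moment is m·g·1.917 counterclockwise.
Στ = 0 ⇒ m × 10 × 1.917 = 369.5 ⇒ m = 369.5 / (10 × 1.917) = 19.3 kg.

m ≈ 19.3 kg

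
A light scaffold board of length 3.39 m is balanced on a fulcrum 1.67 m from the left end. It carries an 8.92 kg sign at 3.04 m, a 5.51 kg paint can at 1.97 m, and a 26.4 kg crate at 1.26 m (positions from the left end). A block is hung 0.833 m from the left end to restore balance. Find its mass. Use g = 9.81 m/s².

m ≈ 3.64 kg

Taking torques about the fulcrum (at 1.67 m from the left end):
Sign: 8.92 × 9.81 = 87.51 N down at 3.04 m → arm 1.37 m, τ = 87.51 × 1.37 = 119.9 N·m clockwise.
Paint can: 5.51 × 9.81 = 54.05 N down at 1.97 m → arm 0.3 m, τ = 54.05 × 0.3 = 16.21 N·m clockwise.
Crate: 26.4 × 9.81 = 259 N down at 1.26 m → arm 0.41 m, τ = 259 × 0.41 = 106.2 N·m counterclockwise.
Net moment of known loads = 29.91 N·m clockwise.
An unknown mass m at 0.833 m has arm 0.837 m; its moment is m·g·0.837 counterclockwise.
For rotational equilibrium, m × 9.81 × 0.837 = 29.91, so m = 29.91 / (9.81 × 0.837) = 3.64 kg.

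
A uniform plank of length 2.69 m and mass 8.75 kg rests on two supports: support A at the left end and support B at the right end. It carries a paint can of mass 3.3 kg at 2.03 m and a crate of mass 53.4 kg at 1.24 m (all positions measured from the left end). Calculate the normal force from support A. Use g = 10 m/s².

Choose support B as the axis so its reaction then has zero moment arm.
Beam weight: 8.75 × 10 = 87.5 N down at 1.345 m → arm 1.345 m, τ = 87.5 × 1.345 = 117.7 N·m counterclockwise.
Paint can: 3.3 × 10 = 33 N down at 2.03 m → arm 0.66 m, τ = 33 × 0.66 = 21.78 N·m counterclockwise.
Crate: 53.4 × 10 = 534 N down at 1.24 m → arm 1.45 m, τ = 534 × 1.45 = 774.3 N·m counterclockwise.
Net load moment about support B = 913.8 N·m counterclockwise.
Reaction R at support A is upward at 0 m, arm 2.69 m → moment R × 2.69 clockwise.
Balancing moments: R × 2.69 = 913.8, giving R = 340 N.

R_A ≈ 340 N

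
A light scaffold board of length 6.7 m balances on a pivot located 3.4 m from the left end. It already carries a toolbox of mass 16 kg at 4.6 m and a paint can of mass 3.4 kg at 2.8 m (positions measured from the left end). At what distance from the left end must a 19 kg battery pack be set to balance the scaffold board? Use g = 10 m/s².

About the pivot (at 3.4 m from the left end):
Toolbox: 16 × 10 = 160 N down at 4.6 m → arm 1.2 m, τ = 160 × 1.2 = 192 N·m clockwise.
Paint can: 3.4 × 10 = 34 N down at 2.8 m → arm 0.6 m, τ = 34 × 0.6 = 20.4 N·m counterclockwise.
Net moment of existing loads = 171.6 N·m clockwise.
The battery pack weighs 19 × 10 = 190 N and must supply an equal counterclockwise moment, so its lever arm about the pivot is 171.6 / 190 = 0.903 m.
That puts it at 3.4 − 0.903 = 2.5 m from the left end.

x ≈ 2.5 m from the left end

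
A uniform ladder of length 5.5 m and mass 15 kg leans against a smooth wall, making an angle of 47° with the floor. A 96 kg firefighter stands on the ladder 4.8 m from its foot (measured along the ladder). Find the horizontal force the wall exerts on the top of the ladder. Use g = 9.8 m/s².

About the foot of the ladder:
Ladder weight 15×9.8 = 147 N acts at 2.75 m along the ladder; its horizontal arm is 2.75·cos47° = 1.875 m → τ = 275.6 N·m clockwise.
Firefighter: 96×9.8 = 940.8 N at 4.8 m → arm 3.274 m → τ = 3080 N·m clockwise.
Wall normal N acts horizontally at the top; its moment arm is the height L sinθ = 5.5·sin47° = 4.022 m, counterclockwise.
For rotational equilibrium, N × 4.022 = 3356, so N = 834 N.

N_wall ≈ 834 N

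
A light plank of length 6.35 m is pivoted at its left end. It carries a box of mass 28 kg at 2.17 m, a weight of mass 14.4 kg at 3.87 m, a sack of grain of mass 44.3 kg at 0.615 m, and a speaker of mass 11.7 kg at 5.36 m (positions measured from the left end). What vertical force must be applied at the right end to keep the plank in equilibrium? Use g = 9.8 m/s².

Choose the left end as the axis so the unknown pivot reaction has zero arm there.
Box: 28 × 9.8 = 274.4 N down at 2.17 m → arm 2.17 m, τ = 274.4 × 2.17 = 595.4 N·m clockwise.
Weight: 14.4 × 9.8 = 141.1 N down at 3.87 m → arm 3.87 m, τ = 141.1 × 3.87 = 546.1 N·m clockwise.
Sack of grain: 44.3 × 9.8 = 434.1 N down at 0.615 m → arm 0.615 m, τ = 434.1 × 0.615 = 267 N·m clockwise.
Speaker: 11.7 × 9.8 = 114.7 N down at 5.36 m → arm 5.36 m, τ = 114.7 × 5.36 = 614.8 N·m clockwise.
Net moment of the loads = 2023 N·m clockwise.
The upward force F acts at the right end, arm 6.35 m, giving F × 6.35 counterclockwise.
Στ = 0 ⇒ F × 6.35 = 2023 ⇒ F = 2023 / 6.35 = 319 N.

F ≈ 319 N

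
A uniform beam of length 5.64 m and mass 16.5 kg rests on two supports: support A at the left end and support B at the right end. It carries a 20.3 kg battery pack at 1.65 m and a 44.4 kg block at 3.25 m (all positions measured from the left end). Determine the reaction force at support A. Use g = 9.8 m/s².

Choose support B as the axis so its reaction then has zero moment arm.
Beam weight: 16.5 × 9.8 = 161.7 N down at 2.82 m → arm 2.82 m, τ = 161.7 × 2.82 = 456 N·m counterclockwise.
Battery pack: 20.3 × 9.8 = 198.9 N down at 1.65 m → arm 3.99 m, τ = 198.9 × 3.99 = 793.6 N·m counterclockwise.
Block: 44.4 × 9.8 = 435.1 N down at 3.25 m → arm 2.39 m, τ = 435.1 × 2.39 = 1040 N·m counterclockwise.
Net load moment about support B = 2290 N·m counterclockwise.
Reaction R at support A is upward at 0 m, arm 5.64 m → moment R × 5.64 clockwise.
Balancing moments: R × 5.64 = 2290, giving R = 406 N.

R_A ≈ 406 N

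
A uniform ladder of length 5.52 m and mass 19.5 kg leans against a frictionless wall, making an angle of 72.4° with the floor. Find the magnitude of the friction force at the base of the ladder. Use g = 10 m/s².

Sum moments about the foot of the ladder (the floor normal and friction both act there and drop out).
Ladder weight 19.5×10 = 195 N acts at 2.76 m along the ladder; its horizontal arm is 2.76·cos72.4° = 0.8345 m → τ = 162.7 N·m clockwise.
Wall normal N acts horizontally at the top; its moment arm is the height L sinθ = 5.52·sin72.4° = 5.262 m, counterclockwise.
Balancing moments: N × 5.262 = 162.7, giving N = 30.9 N.
ΣFx = 0: friction at the foot balances the wall's push, so f = N_wall = 30.9 N.

f ≈ 30.9 N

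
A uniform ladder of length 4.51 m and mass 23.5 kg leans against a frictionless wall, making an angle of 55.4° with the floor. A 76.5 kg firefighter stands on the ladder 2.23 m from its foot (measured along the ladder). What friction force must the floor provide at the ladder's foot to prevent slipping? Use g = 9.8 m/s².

Sum moments about the foot of the ladder (the floor normal and friction both act there and drop out).
Ladder weight 23.5×9.8 = 230.3 N acts at 2.255 m along the ladder; its horizontal arm is 2.255·cos55.4° = 1.28 m → τ = 294.8 N·m clockwise.
Firefighter: 76.5×9.8 = 749.7 N at 2.23 m → arm 1.266 m → τ = 949.1 N·m clockwise.
Wall normal N acts horizontally at the top; its moment arm is the height L sinθ = 4.51·sin55.4° = 3.712 m, counterclockwise.
Στ = 0 ⇒ N × 3.712 = 1244 ⇒ N = 335 N.
ΣFx = 0: friction at the foot balances the wall's push, so f = N_wall = 335 N.

f ≈ 335 N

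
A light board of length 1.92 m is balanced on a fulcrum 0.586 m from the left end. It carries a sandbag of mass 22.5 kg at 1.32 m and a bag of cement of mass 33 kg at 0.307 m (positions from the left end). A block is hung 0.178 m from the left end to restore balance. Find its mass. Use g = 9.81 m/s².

m ≈ 17.9 kg

Choose the fulcrum (at 0.586 m from the left end) as the axis so the support reaction has zero arm there.
Sandbag: 22.5 × 9.81 = 220.7 N down at 1.32 m → arm 0.734 m, τ = 220.7 × 0.734 = 162 N·m clockwise.
Bag of cement: 33 × 9.81 = 323.7 N down at 0.307 m → arm 0.279 m, τ = 323.7 × 0.279 = 90.31 N·m counterclockwise.
Net moment of known loads = 71.69 N·m clockwise.
An unknown mass m at 0.178 m has arm 0.408 m; its moment is m·g·0.408 counterclockwise.
For rotational equilibrium, m × 9.81 × 0.408 = 71.69, so m = 71.69 / (9.81 × 0.408) = 17.9 kg.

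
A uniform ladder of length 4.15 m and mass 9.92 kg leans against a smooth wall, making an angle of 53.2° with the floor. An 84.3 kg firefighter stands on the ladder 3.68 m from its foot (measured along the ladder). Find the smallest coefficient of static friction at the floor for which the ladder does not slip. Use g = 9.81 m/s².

Take moments about the foot of the ladder.
Ladder weight 9.92×9.81 = 97.32 N acts at 2.075 m along the ladder; its horizontal arm is 2.075·cos53.2° = 1.243 m → τ = 121 N·m clockwise.
Firefighter: 84.3×9.81 = 827 N at 3.68 m → arm 2.204 m → τ = 1823 N·m clockwise.
Wall normal N acts horizontally at the top; its moment arm is the height L sinθ = 4.15·sin53.2° = 3.323 m, counterclockwise.
Στ = 0 ⇒ N × 3.323 = 1944 ⇒ N = 585 N.
ΣFx = 0 ⇒ f = N_wall = 585 N. ΣFy = 0 ⇒ N_floor = 924.3 N.
μ_min = f / N_floor = 585 / 924.3 = 0.633.

μ_min ≈ 0.633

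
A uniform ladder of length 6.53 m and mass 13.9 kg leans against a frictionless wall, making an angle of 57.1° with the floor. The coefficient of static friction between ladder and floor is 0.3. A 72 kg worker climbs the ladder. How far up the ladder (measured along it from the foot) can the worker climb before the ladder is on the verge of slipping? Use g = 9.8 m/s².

d ≈ 2.98 m

Taking torques about the foot of the ladder:
Ladder weight 13.9×9.8 = 136.2 N acts at 3.265 m along the ladder; its horizontal arm is 3.265·cos57.1° = 1.773 m → τ = 241.5 N·m clockwise.
Worker weight 72×9.8 = 705.6 N at distance d → arm d·cos57.1° → τ = 705.6·d·0.5432 clockwise.
Wall normal N at the top has arm L sinθ = 5.483 m counterclockwise, so Στ = 0 gives N·5.483 = 241.5 + 383.3·d.
ΣFy = 0 ⇒ N_floor = 841.8 N, so the maximum friction is μ_s·N_floor = 0.3×841.8 = 252.5 N. ΣFx = 0 ⇒ N_wall = f, so at the slipping point N = 252.5 N.
Substituting: 252.5×5.483 = 241.5 + 383.3·d ⇒ d = (1384 − 241.5) / 383.3 = 2.98 m.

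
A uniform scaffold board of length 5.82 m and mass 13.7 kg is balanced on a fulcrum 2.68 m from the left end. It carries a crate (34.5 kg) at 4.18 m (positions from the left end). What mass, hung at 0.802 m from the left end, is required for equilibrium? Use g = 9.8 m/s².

Taking torques about the fulcrum (at 2.68 m from the left end):
Beam weight: 13.7 × 9.8 = 134.3 N down at 2.91 m → arm 0.23 m, τ = 134.3 × 0.23 = 30.89 N·m clockwise.
Crate: 34.5 × 9.8 = 338.1 N down at 4.18 m → arm 1.5 m, τ = 338.1 × 1.5 = 507.2 N·m clockwise.
Net moment of known loads = 538.1 N·m clockwise.
An unknown mass m at 0.802 m has arm 1.878 m; its moment is m·g·1.878 counterclockwise.
Setting net torque to zero: m × 9.8 × 1.878 = 538.1 → m = 538.1 / (9.8 × 1.878) = 29.2 kg.

m ≈ 29.2 kg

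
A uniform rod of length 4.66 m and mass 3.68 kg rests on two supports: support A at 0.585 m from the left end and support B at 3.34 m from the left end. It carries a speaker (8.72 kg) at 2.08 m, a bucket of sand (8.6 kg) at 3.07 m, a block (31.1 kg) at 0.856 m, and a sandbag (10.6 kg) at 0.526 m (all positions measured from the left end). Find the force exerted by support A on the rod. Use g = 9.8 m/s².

R_A ≈ 441 N

Take moments about support B.
Beam weight: 3.68 × 9.8 = 36.06 N down at 2.33 m → arm 1.01 m, τ = 36.06 × 1.01 = 36.42 N·m counterclockwise.
Speaker: 8.72 × 9.8 = 85.46 N down at 2.08 m → arm 1.26 m, τ = 85.46 × 1.26 = 107.7 N·m counterclockwise.
Bucket of sand: 8.6 × 9.8 = 84.28 N down at 3.07 m → arm 0.27 m, τ = 84.28 × 0.27 = 22.76 N·m counterclockwise.
Block: 31.1 × 9.8 = 304.8 N down at 0.856 m → arm 2.484 m, τ = 304.8 × 2.484 = 757.1 N·m counterclockwise.
Sandbag: 10.6 × 9.8 = 103.9 N down at 0.526 m → arm 2.814 m, τ = 103.9 × 2.814 = 292.4 N·m counterclockwise.
Net load moment about support B = 1216 N·m counterclockwise.
Reaction R at support A is upward at 0.585 m, arm 2.755 m → moment R × 2.755 clockwise.
Balancing moments: R × 2.755 = 1216, giving R = 441 N.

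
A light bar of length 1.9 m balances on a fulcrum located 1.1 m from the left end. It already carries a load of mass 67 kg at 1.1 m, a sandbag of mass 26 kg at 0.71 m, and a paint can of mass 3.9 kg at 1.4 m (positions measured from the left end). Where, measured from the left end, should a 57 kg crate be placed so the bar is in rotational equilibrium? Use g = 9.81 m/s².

x ≈ 1.26 m from the left end

Choose the fulcrum (at 1.1 m from the left end) as the axis so the support reaction has zero arm there.
Load: acts at the fulcrum, moment arm 0 → no torque.
Sandbag: 26 × 9.81 = 255.1 N down at 0.71 m → arm 0.39 m, τ = 255.1 × 0.39 = 99.49 N·m counterclockwise.
Paint can: 3.9 × 9.81 = 38.26 N down at 1.4 m → arm 0.3 m, τ = 38.26 × 0.3 = 11.48 N·m clockwise.
Net moment of existing loads = 88.01 N·m counterclockwise.
The crate weighs 57 × 9.81 = 559.2 N and must supply an equal clockwise moment, so its lever arm about the fulcrum is 88.01 / 559.2 = 0.157 m.
That puts it at 1.1 + 0.157 = 1.26 m from the left end.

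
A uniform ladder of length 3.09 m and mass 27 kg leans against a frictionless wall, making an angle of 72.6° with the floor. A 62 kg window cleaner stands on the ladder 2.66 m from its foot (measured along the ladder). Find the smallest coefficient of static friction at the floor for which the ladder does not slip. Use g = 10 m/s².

Sum moments about the foot of the ladder (the floor normal and friction both act there and drop out).
Ladder weight 27×10 = 270 N acts at 1.545 m along the ladder; its horizontal arm is 1.545·cos72.6° = 0.462 m → τ = 124.7 N·m clockwise.
Window cleaner: 62×10 = 620 N at 2.66 m → arm 0.7954 m → τ = 493.1 N·m clockwise.
Wall normal N acts horizontally at the top; its moment arm is the height L sinθ = 3.09·sin72.6° = 2.949 m, counterclockwise.
For rotational equilibrium, N × 2.949 = 617.8, so N = 209.5 N.
ΣFx = 0 ⇒ f = N_wall = 209.5 N. ΣFy = 0 ⇒ N_floor = 890 N.
μ_min = f / N_floor = 209.5 / 890 = 0.235.

μ_min ≈ 0.235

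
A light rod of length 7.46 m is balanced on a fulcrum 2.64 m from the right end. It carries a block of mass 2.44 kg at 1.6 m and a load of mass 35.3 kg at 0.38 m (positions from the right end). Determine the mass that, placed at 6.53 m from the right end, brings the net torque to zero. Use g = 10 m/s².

Take moments about the fulcrum (at 2.64 m from the right end).
Block: 2.44 × 10 = 24.4 N down at 1.6 m → arm 1.04 m, τ = 24.4 × 1.04 = 25.38 N·m clockwise.
Load: 35.3 × 10 = 353 N down at 0.38 m → arm 2.26 m, τ = 353 × 2.26 = 797.8 N·m clockwise.
Net moment of known loads = 823.2 N·m clockwise.
An unknown mass m at 6.53 m has arm 3.89 m; its moment is m·g·3.89 counterclockwise.
For rotational equilibrium, m × 10 × 3.89 = 823.2, so m = 823.2 / (10 × 3.89) = 21.2 kg.

m ≈ 21.2 kg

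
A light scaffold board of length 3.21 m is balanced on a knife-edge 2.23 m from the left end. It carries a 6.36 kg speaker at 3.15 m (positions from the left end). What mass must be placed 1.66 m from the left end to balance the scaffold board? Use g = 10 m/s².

Take moments about the knife-edge (at 2.23 m from the left end).
Speaker: 6.36 × 10 = 63.6 N down at 3.15 m → arm 0.92 m, τ = 63.6 × 0.92 = 58.51 N·m clockwise.
Net moment of known loads = 58.51 N·m clockwise.
An unknown mass m at 1.66 m has arm 0.57 m; its moment is m·g·0.57 counterclockwise.
For rotational equilibrium, m × 10 × 0.57 = 58.51, so m = 58.51 / (10 × 0.57) = 10.3 kg.

m ≈ 10.3 kg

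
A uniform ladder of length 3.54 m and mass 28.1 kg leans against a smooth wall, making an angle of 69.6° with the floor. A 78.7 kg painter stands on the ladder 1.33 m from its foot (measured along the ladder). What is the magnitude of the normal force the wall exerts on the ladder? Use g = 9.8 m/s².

Sum moments about the foot of the ladder (the floor normal and friction both act there and drop out).
Ladder weight 28.1×9.8 = 275.4 N acts at 1.77 m along the ladder; its horizontal arm is 1.77·cos69.6° = 0.617 m → τ = 169.9 N·m clockwise.
Painter: 78.7×9.8 = 771.3 N at 1.33 m → arm 0.4636 m → τ = 357.6 N·m clockwise.
Wall normal N acts horizontally at the top; its moment arm is the height L sinθ = 3.54·sin69.6° = 3.318 m, counterclockwise.
Setting net torque to zero: N × 3.318 = 527.5 → N = 159 N.

N_wall ≈ 159 N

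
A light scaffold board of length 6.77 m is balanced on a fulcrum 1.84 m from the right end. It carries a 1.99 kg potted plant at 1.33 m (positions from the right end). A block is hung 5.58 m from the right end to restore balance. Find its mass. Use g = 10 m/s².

m ≈ 0.271 kg

About the fulcrum (at 1.84 m from the right end):
Potted plant: 1.99 × 10 = 19.9 N down at 1.33 m → arm 0.51 m, τ = 19.9 × 0.51 = 10.15 N·m clockwise.
Net moment of known loads = 10.15 N·m clockwise.
An unknown mass m at 5.58 m has arm 3.74 m; its moment is m·g·3.74 counterclockwise.
Setting net torque to zero: m × 10 × 3.74 = 10.15 → m = 10.15 / (10 × 3.74) = 0.271 kg.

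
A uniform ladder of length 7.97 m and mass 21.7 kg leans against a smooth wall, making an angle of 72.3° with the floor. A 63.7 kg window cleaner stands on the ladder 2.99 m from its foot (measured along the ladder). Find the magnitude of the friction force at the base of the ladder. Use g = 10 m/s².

Take moments about the foot of the ladder.
Ladder weight 21.7×10 = 217 N acts at 3.985 m along the ladder; its horizontal arm is 3.985·cos72.3° = 1.212 m → τ = 263 N·m clockwise.
Window cleaner: 63.7×10 = 637 N at 2.99 m → arm 0.9091 m → τ = 579.1 N·m clockwise.
Wall normal N acts horizontally at the top; its moment arm is the height L sinθ = 7.97·sin72.3° = 7.593 m, counterclockwise.
For rotational equilibrium, N × 7.593 = 842.1, so N = 111 N.
ΣFx = 0: friction at the foot balances the wall's push, so f = N_wall = 111 N.

f ≈ 111 N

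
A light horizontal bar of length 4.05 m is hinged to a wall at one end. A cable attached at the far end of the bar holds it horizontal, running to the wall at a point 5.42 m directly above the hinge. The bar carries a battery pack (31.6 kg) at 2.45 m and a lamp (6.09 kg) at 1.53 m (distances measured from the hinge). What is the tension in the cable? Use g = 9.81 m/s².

T ≈ 262 N

Choose the hinge as the axis so the unknown hinge reaction has zero arm there.
Battery pack: 31.6 × 9.81 = 310 N down at 2.45 m → arm 2.45 m, τ = 310 × 2.45 = 759.5 N·m clockwise.
Lamp: 6.09 × 9.81 = 59.74 N down at 1.53 m → arm 1.53 m, τ = 59.74 × 1.53 = 91.4 N·m clockwise.
Total clockwise load moment = 850.9 N·m.
The cable tension T acts at 4.05 m; only its component perpendicular to the bar, T sinθ, produces torque. sinθ = h/√(h²+d²) = 5.42/√(5.42²+4.05²) = 0.8011.
Στ = 0 ⇒ T × 4.05 × 0.8011 = 850.9 ⇒ T = 850.9 / 3.244 = 262 N.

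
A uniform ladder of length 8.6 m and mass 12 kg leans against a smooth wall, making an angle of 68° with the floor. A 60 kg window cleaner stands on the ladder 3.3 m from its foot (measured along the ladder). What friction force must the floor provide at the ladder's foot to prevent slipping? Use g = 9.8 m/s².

Choose the foot of the ladder as the axis so the floor normal and friction both act there and drop out.
Ladder weight 12×9.8 = 117.6 N acts at 4.3 m along the ladder; its horizontal arm is 4.3·cos68° = 1.611 m → τ = 189.5 N·m clockwise.
Window cleaner: 60×9.8 = 588 N at 3.3 m → arm 1.236 m → τ = 726.8 N·m clockwise.
Wall normal N acts horizontally at the top; its moment arm is the height L sinθ = 8.6·sin68° = 7.974 m, counterclockwise.
For rotational equilibrium, N × 7.974 = 916.3, so N = 115 N.
ΣFx = 0: friction at the foot balances the wall's push, so f = N_wall = 115 N.

f ≈ 115 N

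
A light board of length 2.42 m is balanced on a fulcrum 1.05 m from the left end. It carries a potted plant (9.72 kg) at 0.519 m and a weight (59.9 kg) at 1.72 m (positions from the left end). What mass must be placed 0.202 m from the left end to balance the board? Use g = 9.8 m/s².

Sum moments about the fulcrum (at 1.05 m from the left end) (the support reaction has zero arm there).
Potted plant: 9.72 × 9.8 = 95.26 N down at 0.519 m → arm 0.531 m, τ = 95.26 × 0.531 = 50.58 N·m counterclockwise.
Weight: 59.9 × 9.8 = 587 N down at 1.72 m → arm 0.67 m, τ = 587 × 0.67 = 393.3 N·m clockwise.
Net moment of known loads = 342.7 N·m clockwise.
An unknown mass m at 0.202 m has arm 0.848 m; its moment is m·g·0.848 counterclockwise.
Balancing moments: m × 9.8 × 0.848 = 342.7, giving m = 342.7 / (9.8 × 0.848) = 41.2 kg.

m ≈ 41.2 kg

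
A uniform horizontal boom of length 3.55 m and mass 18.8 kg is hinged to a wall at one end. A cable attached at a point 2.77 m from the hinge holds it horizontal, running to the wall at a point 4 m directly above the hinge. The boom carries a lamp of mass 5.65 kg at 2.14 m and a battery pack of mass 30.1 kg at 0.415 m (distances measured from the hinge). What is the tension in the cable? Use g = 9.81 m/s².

T ≈ 250 N

Choose the hinge as the axis so the unknown hinge reaction has zero arm there.
Beam weight: 18.8 × 9.81 = 184.4 N down at 1.775 m → arm 1.775 m, τ = 184.4 × 1.775 = 327.3 N·m clockwise.
Lamp: 5.65 × 9.81 = 55.43 N down at 2.14 m → arm 2.14 m, τ = 55.43 × 2.14 = 118.6 N·m clockwise.
Battery pack: 30.1 × 9.81 = 295.3 N down at 0.415 m → arm 0.415 m, τ = 295.3 × 0.415 = 122.5 N·m clockwise.
Total clockwise load moment = 568.4 N·m.
The cable tension T acts at 2.77 m; only its component perpendicular to the boom, T sinθ, produces torque. sinθ = h/√(h²+d²) = 4/√(4²+2.77²) = 0.8221.
Στ = 0 ⇒ T × 2.77 × 0.8221 = 568.4 ⇒ T = 568.4 / 2.277 = 250 N.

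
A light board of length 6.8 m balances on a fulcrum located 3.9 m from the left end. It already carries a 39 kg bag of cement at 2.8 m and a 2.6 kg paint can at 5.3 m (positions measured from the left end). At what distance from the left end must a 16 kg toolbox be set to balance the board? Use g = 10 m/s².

x ≈ 6.35 m from the left end

Take moments about the fulcrum (at 3.9 m from the left end).
Bag of cement: 39 × 10 = 390 N down at 2.8 m → arm 1.1 m, τ = 390 × 1.1 = 429 N·m counterclockwise.
Paint can: 2.6 × 10 = 26 N down at 5.3 m → arm 1.4 m, τ = 26 × 1.4 = 36.4 N·m clockwise.
Net moment of existing loads = 392.6 N·m counterclockwise.
The toolbox weighs 16 × 10 = 160 N and must supply an equal clockwise moment, so its lever arm about the fulcrum is 392.6 / 160 = 2.45 m.
That puts it at 3.9 + 2.45 = 6.35 m from the left end.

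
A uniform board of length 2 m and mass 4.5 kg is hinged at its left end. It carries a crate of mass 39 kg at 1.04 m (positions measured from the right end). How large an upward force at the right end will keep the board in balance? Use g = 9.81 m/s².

F ≈ 206 N

Take moments about the left end.
Beam weight: 4.5 × 9.81 = 44.15 N down at 1 m → arm 1 m, τ = 44.15 × 1 = 44.15 N·m clockwise.
Crate: 39 × 9.81 = 382.6 N down at 1.04 m → arm 0.96 m, τ = 382.6 × 0.96 = 367.3 N·m clockwise.
Net moment of the loads = 411.4 N·m clockwise.
The upward force F acts at the right end, arm 2 m, giving F × 2 counterclockwise.
For rotational equilibrium, F × 2 = 411.4, so F = 411.4 / 2 = 206 N.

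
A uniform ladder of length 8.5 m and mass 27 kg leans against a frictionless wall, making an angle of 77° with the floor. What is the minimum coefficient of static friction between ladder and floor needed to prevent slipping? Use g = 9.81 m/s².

μ_min ≈ 0.115

Sum moments about the foot of the ladder (the floor normal and friction both act there and drop out).
Ladder weight 27×9.81 = 264.9 N acts at 4.25 m along the ladder; its horizontal arm is 4.25·cos77° = 0.956 m → τ = 253.2 N·m clockwise.
Wall normal N acts horizontally at the top; its moment arm is the height L sinθ = 8.5·sin77° = 8.282 m, counterclockwise.
Balancing moments: N × 8.282 = 253.2, giving N = 30.57 N.
ΣFx = 0 ⇒ f = N_wall = 30.57 N. ΣFy = 0 ⇒ N_floor = 264.9 N.
μ_min = f / N_floor = 30.57 / 264.9 = 0.115.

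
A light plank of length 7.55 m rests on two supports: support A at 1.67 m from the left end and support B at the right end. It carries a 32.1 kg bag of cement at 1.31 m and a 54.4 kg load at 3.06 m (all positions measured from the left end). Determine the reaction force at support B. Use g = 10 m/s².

R_B ≈ 109 N

Taking torques about support A:
Bag of cement: 32.1 × 10 = 321 N down at 1.31 m → arm 0.36 m, τ = 321 × 0.36 = 115.6 N·m counterclockwise.
Load: 54.4 × 10 = 544 N down at 3.06 m → arm 1.39 m, τ = 544 × 1.39 = 756.2 N·m clockwise.
Net load moment about support A = 640.6 N·m clockwise.
Reaction R at support B is upward at 7.55 m, arm 5.88 m → moment R × 5.88 counterclockwise.
For rotational equilibrium, R × 5.88 = 640.6, so R = 109 N.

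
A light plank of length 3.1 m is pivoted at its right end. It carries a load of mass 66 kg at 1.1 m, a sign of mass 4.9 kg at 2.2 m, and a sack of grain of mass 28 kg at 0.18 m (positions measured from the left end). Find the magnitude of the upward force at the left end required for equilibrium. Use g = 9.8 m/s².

F ≈ 690 N

Take moments about the right end.
Load: 66 × 9.8 = 646.8 N down at 1.1 m → arm 2 m, τ = 646.8 × 2 = 1294 N·m counterclockwise.
Sign: 4.9 × 9.8 = 48.02 N down at 2.2 m → arm 0.9 m, τ = 48.02 × 0.9 = 43.22 N·m counterclockwise.
Sack of grain: 28 × 9.8 = 274.4 N down at 0.18 m → arm 2.92 m, τ = 274.4 × 2.92 = 801.2 N·m counterclockwise.
Net moment of the loads = 2138 N·m counterclockwise.
The upward force F acts at the left end, arm 3.1 m, giving F × 3.1 clockwise.
Setting net torque to zero: F × 3.1 = 2138 → F = 2138 / 3.1 = 690 N.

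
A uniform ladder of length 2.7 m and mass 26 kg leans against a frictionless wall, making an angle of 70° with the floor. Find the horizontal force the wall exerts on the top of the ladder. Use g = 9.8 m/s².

Choose the foot of the ladder as the axis so the floor normal and friction both act there and drop out.
Ladder weight 26×9.8 = 254.8 N acts at 1.35 m along the ladder; its horizontal arm is 1.35·cos70° = 0.4617 m → τ = 117.6 N·m clockwise.
Wall normal N acts horizontally at the top; its moment arm is the height L sinθ = 2.7·sin70° = 2.537 m, counterclockwise.
Balancing moments: N × 2.537 = 117.6, giving N = 46.4 N.

N_wall ≈ 46.4 N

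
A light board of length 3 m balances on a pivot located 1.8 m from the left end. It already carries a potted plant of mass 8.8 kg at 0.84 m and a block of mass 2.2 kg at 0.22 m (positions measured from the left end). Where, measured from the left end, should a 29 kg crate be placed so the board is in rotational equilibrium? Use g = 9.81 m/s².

Choose the pivot (at 1.8 m from the left end) as the axis so the support reaction has zero arm there.
Potted plant: 8.8 × 9.81 = 86.33 N down at 0.84 m → arm 0.96 m, τ = 86.33 × 0.96 = 82.88 N·m counterclockwise.
Block: 2.2 × 9.81 = 21.58 N down at 0.22 m → arm 1.58 m, τ = 21.58 × 1.58 = 34.1 N·m counterclockwise.
Net moment of existing loads = 117 N·m counterclockwise.
The crate weighs 29 × 9.81 = 284.5 N and must supply an equal clockwise moment, so its lever arm about the pivot is 117 / 284.5 = 0.411 m.
That puts it at 1.8 + 0.411 = 2.21 m from the left end.

x ≈ 2.21 m from the left end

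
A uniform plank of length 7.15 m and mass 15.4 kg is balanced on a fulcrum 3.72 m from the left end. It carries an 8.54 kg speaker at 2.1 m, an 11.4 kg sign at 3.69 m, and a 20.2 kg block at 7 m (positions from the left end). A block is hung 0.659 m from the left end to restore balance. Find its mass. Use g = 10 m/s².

Sum moments about the fulcrum (at 3.72 m from the left end) (the support reaction has zero arm there).
Beam weight: 15.4 × 10 = 154 N down at 3.575 m → arm 0.145 m, τ = 154 × 0.145 = 22.33 N·m counterclockwise.
Speaker: 8.54 × 10 = 85.4 N down at 2.1 m → arm 1.62 m, τ = 85.4 × 1.62 = 138.3 N·m counterclockwise.
Sign: 11.4 × 10 = 114 N down at 3.69 m → arm 0.03 m, τ = 114 × 0.03 = 3.42 N·m counterclockwise.
Block: 20.2 × 10 = 202 N down at 7 m → arm 3.28 m, τ = 202 × 3.28 = 662.6 N·m clockwise.
Net moment of known loads = 498.6 N·m clockwise.
An unknown mass m at 0.659 m has arm 3.061 m; its moment is m·g·3.061 counterclockwise.
Setting net torque to zero: m × 10 × 3.061 = 498.6 → m = 498.6 / (10 × 3.061) = 16.3 kg.

m ≈ 16.3 kg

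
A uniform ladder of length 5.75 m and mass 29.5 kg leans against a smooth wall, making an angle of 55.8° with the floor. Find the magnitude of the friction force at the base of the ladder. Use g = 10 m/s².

f ≈ 100 N

Choose the foot of the ladder as the axis so the floor normal and friction both act there and drop out.
Ladder weight 29.5×10 = 295 N acts at 2.875 m along the ladder; its horizontal arm is 2.875·cos55.8° = 1.616 m → τ = 476.7 N·m clockwise.
Wall normal N acts horizontally at the top; its moment arm is the height L sinθ = 5.75·sin55.8° = 4.756 m, counterclockwise.
For rotational equilibrium, N × 4.756 = 476.7, so N = 100 N.
ΣFx = 0: friction at the foot balances the wall's push, so f = N_wall = 100 N.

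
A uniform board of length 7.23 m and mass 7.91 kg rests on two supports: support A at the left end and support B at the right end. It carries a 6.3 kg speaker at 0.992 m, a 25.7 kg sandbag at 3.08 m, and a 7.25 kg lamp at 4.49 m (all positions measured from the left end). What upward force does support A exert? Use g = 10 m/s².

About support B:
Beam weight: 7.91 × 10 = 79.1 N down at 3.615 m → arm 3.615 m, τ = 79.1 × 3.615 = 285.9 N·m counterclockwise.
Speaker: 6.3 × 10 = 63 N down at 0.992 m → arm 6.238 m, τ = 63 × 6.238 = 393 N·m counterclockwise.
Sandbag: 25.7 × 10 = 257 N down at 3.08 m → arm 4.15 m, τ = 257 × 4.15 = 1067 N·m counterclockwise.
Lamp: 7.25 × 10 = 72.5 N down at 4.49 m → arm 2.74 m, τ = 72.5 × 2.74 = 198.7 N·m counterclockwise.
Net load moment about support B = 1945 N·m counterclockwise.
Reaction R at support A is upward at 0 m, arm 7.23 m → moment R × 7.23 clockwise.
Balancing moments: R × 7.23 = 1945, giving R = 269 N.

R_A ≈ 269 N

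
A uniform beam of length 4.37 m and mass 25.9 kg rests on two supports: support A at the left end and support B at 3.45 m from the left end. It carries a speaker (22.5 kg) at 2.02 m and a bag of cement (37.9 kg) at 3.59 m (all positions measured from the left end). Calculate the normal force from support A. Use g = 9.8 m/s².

About support B:
Beam weight: 25.9 × 9.8 = 253.8 N down at 2.185 m → arm 1.265 m, τ = 253.8 × 1.265 = 321.1 N·m counterclockwise.
Speaker: 22.5 × 9.8 = 220.5 N down at 2.02 m → arm 1.43 m, τ = 220.5 × 1.43 = 315.3 N·m counterclockwise.
Bag of cement: 37.9 × 9.8 = 371.4 N down at 3.59 m → arm 0.14 m, τ = 371.4 × 0.14 = 52 N·m clockwise.
Net load moment about support B = 584.4 N·m counterclockwise.
Reaction R at support A is upward at 0 m, arm 3.45 m → moment R × 3.45 clockwise.
Setting net torque to zero: R × 3.45 = 584.4 → R = 169 N.

R_A ≈ 169 N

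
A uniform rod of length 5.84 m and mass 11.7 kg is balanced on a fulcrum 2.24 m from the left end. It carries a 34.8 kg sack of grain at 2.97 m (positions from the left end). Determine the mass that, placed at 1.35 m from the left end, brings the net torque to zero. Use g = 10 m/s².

m ≈ 37.5 kg

Choose the fulcrum (at 2.24 m from the left end) as the axis so the support reaction has zero arm there.
Beam weight: 11.7 × 10 = 117 N down at 2.92 m → arm 0.68 m, τ = 117 × 0.68 = 79.56 N·m clockwise.
Sack of grain: 34.8 × 10 = 348 N down at 2.97 m → arm 0.73 m, τ = 348 × 0.73 = 254 N·m clockwise.
Net moment of known loads = 333.6 N·m clockwise.
An unknown mass m at 1.35 m has arm 0.89 m; its moment is m·g·0.89 counterclockwise.
For rotational equilibrium, m × 10 × 0.89 = 333.6, so m = 333.6 / (10 × 0.89) = 37.5 kg.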